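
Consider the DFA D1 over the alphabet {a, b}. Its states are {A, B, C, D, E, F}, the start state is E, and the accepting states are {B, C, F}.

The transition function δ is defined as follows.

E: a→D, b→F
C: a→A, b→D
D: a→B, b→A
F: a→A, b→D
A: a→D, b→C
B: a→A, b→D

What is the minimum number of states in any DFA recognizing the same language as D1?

Every state is reachable, so we keep all 6.
Initial partition by acceptance: {B,C,F} | {A,D,E}.
Split {A,D,E} by δ(·,a) → {A,E} and {D}.
No further refinement is possible. Final partition (3 blocks): {B,C,F} | {A,E} | {D}.

3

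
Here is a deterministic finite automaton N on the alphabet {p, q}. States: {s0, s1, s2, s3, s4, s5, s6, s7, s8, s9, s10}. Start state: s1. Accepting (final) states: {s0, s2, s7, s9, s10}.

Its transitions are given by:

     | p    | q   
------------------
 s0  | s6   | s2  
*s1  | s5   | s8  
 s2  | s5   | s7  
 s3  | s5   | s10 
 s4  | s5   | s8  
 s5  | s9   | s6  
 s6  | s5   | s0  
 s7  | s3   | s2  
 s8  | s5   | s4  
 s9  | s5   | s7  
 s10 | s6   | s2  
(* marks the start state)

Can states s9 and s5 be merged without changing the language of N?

No

All states are reachable from the start state.
Initial partition by acceptance: {s0,s2,s7,s9,s10} | {s1,s3,s4,s5,s6,s8}.
On input p, block {s1,s3,s4,s5,s6,s8} splits into {s1,s3,s4,s6,s8} and {s5}.
Refine {s0,s2,s7,s9,s10} on symbol p: members go to different blocks, giving {s0,s7,s10} and {s2,s9}.
Refine {s1,s3,s4,s6,s8} on symbol q: members go to different blocks, giving {s1,s4,s8} and {s3,s6}.
Stable partition: {s0,s7,s10} | {s1,s4,s8} | {s5} | {s2,s9} | {s3,s6} — 5 equivalence classes.
s9 and s5 end up in different blocks, so they are distinguishable. For instance, the string 'ε' is accepted from only s9.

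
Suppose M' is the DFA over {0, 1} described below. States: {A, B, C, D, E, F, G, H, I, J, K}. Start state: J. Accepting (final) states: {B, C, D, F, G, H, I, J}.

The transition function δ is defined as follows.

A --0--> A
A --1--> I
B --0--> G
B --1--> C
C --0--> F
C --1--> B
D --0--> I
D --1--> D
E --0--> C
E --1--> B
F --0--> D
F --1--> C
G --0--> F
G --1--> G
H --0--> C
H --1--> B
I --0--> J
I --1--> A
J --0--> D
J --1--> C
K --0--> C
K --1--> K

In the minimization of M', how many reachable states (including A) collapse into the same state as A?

Reachable states from the start: {A,B,C,D,F,G,I,J}. Unreachable: {E,H,K} — drop them.
Start with accepting vs non-accepting: {B,C,D,F,G,I,J} | {A}.
On input 1, block {B,C,D,F,G,I,J} splits into {B,C,D,F,G,J} and {I}.
Refine {B,C,D,F,G,J} on symbol 0: members go to different blocks, giving {B,C,F,G,J} and {D}.
Refine {B,C,F,G,J} on symbol 0: members go to different blocks, giving {B,C,G} and {F,J}.
Refine {B,C,G} on symbol 0: members go to different blocks, giving {C,G} and {B}.
On input 1, block {C,G} splits into {C} and {G}.
The partition is now stable with 7 blocks: {C} | {A} | {I} | {D} | {F,J} | {B} | {G}.
The equivalence class containing A is {A}, of size 1.

1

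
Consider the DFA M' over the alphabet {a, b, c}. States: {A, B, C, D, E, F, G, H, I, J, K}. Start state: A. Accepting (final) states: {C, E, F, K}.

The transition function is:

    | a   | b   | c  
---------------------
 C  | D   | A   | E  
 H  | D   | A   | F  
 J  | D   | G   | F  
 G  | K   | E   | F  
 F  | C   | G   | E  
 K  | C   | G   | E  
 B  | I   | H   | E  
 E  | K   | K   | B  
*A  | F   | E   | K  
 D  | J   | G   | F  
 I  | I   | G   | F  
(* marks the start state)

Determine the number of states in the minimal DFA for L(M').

All states are reachable from the start state.
Initial partition by acceptance: {C,E,F,K} | {A,B,D,G,H,I,J}.
Refine {C,E,F,K} on symbol a: members go to different blocks, giving {E,F,K} and {C}.
Split {E,F,K} by δ(·,a) → {F,K} and {E}.
On input a, block {A,B,D,G,H,I,J} splits into {B,D,H,I,J} and {A,G}.
Split {B,D,H,I,J} by δ(·,b) → {D,H,I,J} and {B}.
The partition is now stable with 6 blocks: {F,K} | {D,H,I,J} | {C} | {E} | {A,G} | {B}.

6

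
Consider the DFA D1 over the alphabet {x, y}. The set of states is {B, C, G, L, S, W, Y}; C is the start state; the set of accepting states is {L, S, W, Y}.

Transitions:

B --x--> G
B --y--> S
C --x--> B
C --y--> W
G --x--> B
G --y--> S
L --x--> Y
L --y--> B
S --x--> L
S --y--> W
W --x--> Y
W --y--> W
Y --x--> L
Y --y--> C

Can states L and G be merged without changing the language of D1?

All states are reachable from the start state.
P0 = {L,S,W,Y} | {B,C,G}.
On input y, block {L,S,W,Y} splits into {L,Y} and {S,W}.
The partition is now stable with 3 blocks: {L,Y} | {B,C,G} | {S,W}.
L and G end up in different blocks, so they are distinguishable. For instance, the string 'ε' is accepted from only L.

No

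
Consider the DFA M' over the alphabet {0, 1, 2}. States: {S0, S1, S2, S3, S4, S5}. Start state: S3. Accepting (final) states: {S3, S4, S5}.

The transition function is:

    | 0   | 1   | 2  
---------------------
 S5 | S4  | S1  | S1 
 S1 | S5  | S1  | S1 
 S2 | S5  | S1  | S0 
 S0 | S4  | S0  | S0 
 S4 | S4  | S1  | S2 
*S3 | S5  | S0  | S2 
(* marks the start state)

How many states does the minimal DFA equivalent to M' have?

Start with accepting vs non-accepting: {S3,S4,S5} | {S0,S1,S2}.
No further refinement is possible. Final partition (2 blocks): {S3,S4,S5} | {S0,S1,S2}.

2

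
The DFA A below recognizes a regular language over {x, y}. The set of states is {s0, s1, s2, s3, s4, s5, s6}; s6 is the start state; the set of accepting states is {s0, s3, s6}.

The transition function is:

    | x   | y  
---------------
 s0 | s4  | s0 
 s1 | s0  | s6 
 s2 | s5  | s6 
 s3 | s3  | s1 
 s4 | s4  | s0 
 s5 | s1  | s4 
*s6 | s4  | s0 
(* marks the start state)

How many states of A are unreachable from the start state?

4

No path from s6 leads to s1, s2, s3, s5; the other 3 states are all reachable.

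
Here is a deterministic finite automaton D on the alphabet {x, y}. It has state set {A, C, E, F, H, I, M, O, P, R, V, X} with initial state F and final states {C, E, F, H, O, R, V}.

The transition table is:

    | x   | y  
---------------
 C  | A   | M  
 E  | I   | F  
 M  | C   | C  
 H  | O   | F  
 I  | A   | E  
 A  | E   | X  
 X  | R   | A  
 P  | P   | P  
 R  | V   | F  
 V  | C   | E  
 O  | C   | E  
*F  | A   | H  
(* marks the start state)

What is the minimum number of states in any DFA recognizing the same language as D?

9

First remove the unreachable states {P}; 11 states remain.
Start with accepting vs non-accepting: {C,E,F,H,O,R,V} | {A,I,M,X}.
On input x, block {C,E,F,H,O,R,V} splits into {H,O,R,V} and {C,E,F}.
Refine {H,O,R,V} on symbol x: members go to different blocks, giving {O,V} and {H,R}.
On input x, block {A,I,M,X} splits into {A,M} and {I} and {X}.
On input y, block {A,M} splits into {M} and {A}.
Refine {C,E,F} on symbol x: members go to different blocks, giving {C,F} and {E}.
Refine {C,F} on symbol y: members go to different blocks, giving {C} and {F}.
The partition is now stable with 9 blocks: {O,V} | {M} | {C} | {H,R} | {I} | {X} | {A} | {E} | {F}.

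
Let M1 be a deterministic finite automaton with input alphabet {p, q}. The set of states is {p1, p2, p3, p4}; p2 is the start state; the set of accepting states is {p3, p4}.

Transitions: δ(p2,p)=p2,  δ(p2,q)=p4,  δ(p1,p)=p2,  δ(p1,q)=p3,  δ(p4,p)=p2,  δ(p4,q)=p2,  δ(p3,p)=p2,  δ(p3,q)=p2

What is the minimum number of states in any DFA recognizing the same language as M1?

2

First remove the unreachable states {p1,p3}; 2 states remain.
P0 = {p4} | {p2}.
No further refinement is possible. Final partition (2 blocks): {p4} | {p2}.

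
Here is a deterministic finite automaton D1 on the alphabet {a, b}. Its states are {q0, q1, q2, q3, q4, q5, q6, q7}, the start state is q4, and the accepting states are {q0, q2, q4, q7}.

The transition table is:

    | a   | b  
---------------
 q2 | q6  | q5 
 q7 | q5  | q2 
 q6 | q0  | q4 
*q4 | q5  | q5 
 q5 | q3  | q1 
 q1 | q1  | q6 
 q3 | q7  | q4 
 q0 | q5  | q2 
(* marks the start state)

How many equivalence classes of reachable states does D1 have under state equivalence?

Initial partition by acceptance: {q0,q2,q4,q7} | {q1,q3,q5,q6}.
Split {q0,q2,q4,q7} by δ(·,b) → {q0,q7} and {q2,q4}.
On input a, block {q1,q3,q5,q6} splits into {q1,q5} and {q3,q6}.
Split {q1,q5} by δ(·,a) → {q1} and {q5}.
Refine {q2,q4} on symbol a: members go to different blocks, giving {q2} and {q4}.
Stable partition: {q0,q7} | {q1} | {q2} | {q3,q6} | {q5} | {q4} — 6 equivalence classes.

6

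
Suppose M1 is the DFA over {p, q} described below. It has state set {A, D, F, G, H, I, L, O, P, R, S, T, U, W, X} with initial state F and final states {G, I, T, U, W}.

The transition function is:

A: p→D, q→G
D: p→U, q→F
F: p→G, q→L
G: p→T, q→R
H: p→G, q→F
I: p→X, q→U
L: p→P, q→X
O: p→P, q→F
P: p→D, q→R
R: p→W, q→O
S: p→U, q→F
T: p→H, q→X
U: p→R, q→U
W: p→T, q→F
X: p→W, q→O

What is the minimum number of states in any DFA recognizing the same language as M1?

8

First remove the unreachable states {A,I,S}; 12 states remain.
Initial partition by acceptance: {G,T,U,W} | {D,F,H,L,O,P,R,X}.
Refine {G,T,U,W} on symbol p: members go to different blocks, giving {G,W} and {T,U}.
Refine {D,F,H,L,O,P,R,X} on symbol p: members go to different blocks, giving {F,H,R,X} and {L,O,P} and {D}.
Refine {F,H,R,X} on symbol q: members go to different blocks, giving {F,R,X} and {H}.
Refine {T,U} on symbol p: members go to different blocks, giving {T} and {U}.
Refine {L,O,P} on symbol p: members go to different blocks, giving {L,O} and {P}.
Stable partition: {G,W} | {F,R,X} | {T} | {L,O} | {D} | {H} | {U} | {P} — 8 equivalence classes.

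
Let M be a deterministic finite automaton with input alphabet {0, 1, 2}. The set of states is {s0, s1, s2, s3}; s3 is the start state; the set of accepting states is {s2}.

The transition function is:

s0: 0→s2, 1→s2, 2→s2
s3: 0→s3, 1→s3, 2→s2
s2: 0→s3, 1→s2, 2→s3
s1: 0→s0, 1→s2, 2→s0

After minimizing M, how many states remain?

2

Reachable states from the start: {s2,s3}. Unreachable: {s0,s1} — drop them.
Start with accepting vs non-accepting: {s2} | {s3}.
Stable partition: {s2} | {s3} — 2 equivalence classes.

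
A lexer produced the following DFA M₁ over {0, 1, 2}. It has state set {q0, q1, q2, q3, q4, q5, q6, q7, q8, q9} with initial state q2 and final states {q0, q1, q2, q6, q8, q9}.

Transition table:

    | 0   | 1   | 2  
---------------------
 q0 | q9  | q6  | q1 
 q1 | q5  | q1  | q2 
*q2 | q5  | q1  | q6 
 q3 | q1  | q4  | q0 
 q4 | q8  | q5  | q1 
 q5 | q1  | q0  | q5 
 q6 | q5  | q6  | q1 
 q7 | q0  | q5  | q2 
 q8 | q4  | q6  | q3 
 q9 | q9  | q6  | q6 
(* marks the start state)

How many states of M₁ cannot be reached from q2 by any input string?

BFS from q2 reaches {q0, q1, q2, q5, q6, q9}; the 4 state(s) q3, q4, q7, q8 are never visited.

4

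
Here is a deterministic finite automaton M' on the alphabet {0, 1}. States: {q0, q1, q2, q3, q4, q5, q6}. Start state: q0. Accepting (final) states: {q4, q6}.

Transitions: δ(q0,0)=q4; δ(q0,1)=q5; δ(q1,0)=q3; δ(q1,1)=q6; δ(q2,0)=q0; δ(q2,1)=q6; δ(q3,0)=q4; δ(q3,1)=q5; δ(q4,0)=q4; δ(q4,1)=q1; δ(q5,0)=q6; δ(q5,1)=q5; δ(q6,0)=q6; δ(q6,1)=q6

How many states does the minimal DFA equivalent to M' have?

States {q2} cannot be reached from the start state, so discard them.
Initial partition by acceptance: {q4,q6} | {q0,q1,q3,q5}.
Split {q4,q6} by δ(·,1) → {q4} and {q6}.
Split {q0,q1,q3,q5} by δ(·,0) → {q0,q3} and {q1} and {q5}.
No further refinement is possible. Final partition (5 blocks): {q4} | {q0,q3} | {q6} | {q1} | {q5}.

5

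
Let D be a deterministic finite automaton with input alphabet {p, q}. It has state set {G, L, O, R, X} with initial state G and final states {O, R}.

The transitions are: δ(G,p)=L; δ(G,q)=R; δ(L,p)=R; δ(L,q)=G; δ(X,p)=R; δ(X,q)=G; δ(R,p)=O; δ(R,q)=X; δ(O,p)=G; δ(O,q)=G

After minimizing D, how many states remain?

4

Every state is reachable, so we keep all 5.
Start with accepting vs non-accepting: {O,R} | {G,L,X}.
Split {O,R} by δ(·,p) → {R} and {O}.
Split {G,L,X} by δ(·,p) → {L,X} and {G}.
No further refinement is possible. Final partition (4 blocks): {R} | {L,X} | {O} | {G}.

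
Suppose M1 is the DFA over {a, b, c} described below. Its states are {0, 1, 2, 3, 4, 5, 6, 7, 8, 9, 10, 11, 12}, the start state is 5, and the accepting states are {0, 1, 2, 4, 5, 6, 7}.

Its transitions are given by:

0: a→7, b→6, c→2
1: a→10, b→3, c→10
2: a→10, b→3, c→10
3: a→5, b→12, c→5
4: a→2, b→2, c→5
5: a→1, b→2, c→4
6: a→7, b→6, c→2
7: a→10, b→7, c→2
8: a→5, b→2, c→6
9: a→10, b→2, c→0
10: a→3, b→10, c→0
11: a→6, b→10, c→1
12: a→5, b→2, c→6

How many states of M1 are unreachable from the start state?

BFS from 5 reaches {0, 1, 2, 3, 4, 5, 6, 7, 10, 12}; the 3 state(s) 8, 9, 11 are never visited.

3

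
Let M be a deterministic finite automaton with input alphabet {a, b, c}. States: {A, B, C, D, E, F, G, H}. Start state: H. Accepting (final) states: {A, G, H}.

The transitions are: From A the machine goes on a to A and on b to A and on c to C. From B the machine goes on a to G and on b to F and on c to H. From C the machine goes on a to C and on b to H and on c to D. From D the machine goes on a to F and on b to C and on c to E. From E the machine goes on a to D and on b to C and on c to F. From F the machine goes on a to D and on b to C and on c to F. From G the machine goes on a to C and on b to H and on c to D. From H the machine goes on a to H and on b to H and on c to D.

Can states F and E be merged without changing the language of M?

Yes

Reachable states from the start: {C,D,E,F,H}. Unreachable: {A,B,G} — drop them.
Initial partition by acceptance: {H} | {C,D,E,F}.
On input b, block {C,D,E,F} splits into {D,E,F} and {C}.
Stable partition: {H} | {D,E,F} | {C} — 3 equivalence classes.
F and E lie in the same block of the stable partition, so they are equivalent — no string distinguishes them.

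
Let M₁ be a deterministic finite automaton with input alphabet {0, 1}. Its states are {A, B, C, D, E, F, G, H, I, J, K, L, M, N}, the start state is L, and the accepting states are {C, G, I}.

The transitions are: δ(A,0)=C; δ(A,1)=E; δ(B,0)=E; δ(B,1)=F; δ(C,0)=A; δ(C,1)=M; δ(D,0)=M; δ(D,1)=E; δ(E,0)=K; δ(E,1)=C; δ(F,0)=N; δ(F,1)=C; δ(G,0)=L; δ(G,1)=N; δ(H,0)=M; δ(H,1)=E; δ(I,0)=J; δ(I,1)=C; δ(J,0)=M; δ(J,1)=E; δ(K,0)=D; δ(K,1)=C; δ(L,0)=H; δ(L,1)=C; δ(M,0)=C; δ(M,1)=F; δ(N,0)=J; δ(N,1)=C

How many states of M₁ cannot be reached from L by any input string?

BFS from L reaches {A, C, D, E, F, H, J, K, L, M, N}; the 3 state(s) B, G, I are never visited.

3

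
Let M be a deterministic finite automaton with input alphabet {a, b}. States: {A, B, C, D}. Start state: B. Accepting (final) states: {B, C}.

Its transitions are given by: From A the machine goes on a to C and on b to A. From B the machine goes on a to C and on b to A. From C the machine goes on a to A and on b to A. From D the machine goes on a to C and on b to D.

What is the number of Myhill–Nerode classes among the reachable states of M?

States {D} cannot be reached from the start state, so discard them.
Initial partition by acceptance: {B,C} | {A}.
Split {B,C} by δ(·,a) → {B} and {C}.
The partition is now stable with 3 blocks: {B} | {A} | {C}.

3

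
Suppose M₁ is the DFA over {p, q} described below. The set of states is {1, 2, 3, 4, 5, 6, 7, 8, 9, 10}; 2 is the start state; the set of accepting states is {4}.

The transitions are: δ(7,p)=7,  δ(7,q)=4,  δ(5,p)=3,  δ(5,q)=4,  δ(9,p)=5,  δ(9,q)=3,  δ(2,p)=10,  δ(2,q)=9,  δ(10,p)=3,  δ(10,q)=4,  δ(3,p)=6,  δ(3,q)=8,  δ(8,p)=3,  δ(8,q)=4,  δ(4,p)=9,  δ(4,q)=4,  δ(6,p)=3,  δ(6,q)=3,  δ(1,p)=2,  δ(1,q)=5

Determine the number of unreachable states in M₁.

2

Starting at 2 and following transitions, the reachable set is {2, 3, 4, 5, 6, 8, 9, 10}. That leaves 1, 7 unreachable — 2 in total.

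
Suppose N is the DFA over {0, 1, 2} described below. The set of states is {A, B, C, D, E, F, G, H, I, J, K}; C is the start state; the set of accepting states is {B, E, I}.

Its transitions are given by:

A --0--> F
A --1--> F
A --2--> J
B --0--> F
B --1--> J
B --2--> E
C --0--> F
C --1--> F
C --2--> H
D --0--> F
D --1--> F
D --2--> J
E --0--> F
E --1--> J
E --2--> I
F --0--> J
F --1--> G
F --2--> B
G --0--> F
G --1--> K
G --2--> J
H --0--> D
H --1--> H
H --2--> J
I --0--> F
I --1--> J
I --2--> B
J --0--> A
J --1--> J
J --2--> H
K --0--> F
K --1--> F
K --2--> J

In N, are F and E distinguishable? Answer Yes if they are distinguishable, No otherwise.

Yes

P0 = {B,E,I} | {A,C,D,F,G,H,J,K}.
On input 2, block {A,C,D,F,G,H,J,K} splits into {A,C,D,G,H,J,K} and {F}.
Split {A,C,D,G,H,J,K} by δ(·,0) → {A,C,D,G,K} and {H,J}.
Refine {A,C,D,G,K} on symbol 1: members go to different blocks, giving {A,C,D,K} and {G}.
The partition is now stable with 5 blocks: {B,E,I} | {A,C,D,K} | {F} | {H,J} | {G}.
F and E end up in different blocks, so they are distinguishable. For instance, the string 'ε' is accepted from only E.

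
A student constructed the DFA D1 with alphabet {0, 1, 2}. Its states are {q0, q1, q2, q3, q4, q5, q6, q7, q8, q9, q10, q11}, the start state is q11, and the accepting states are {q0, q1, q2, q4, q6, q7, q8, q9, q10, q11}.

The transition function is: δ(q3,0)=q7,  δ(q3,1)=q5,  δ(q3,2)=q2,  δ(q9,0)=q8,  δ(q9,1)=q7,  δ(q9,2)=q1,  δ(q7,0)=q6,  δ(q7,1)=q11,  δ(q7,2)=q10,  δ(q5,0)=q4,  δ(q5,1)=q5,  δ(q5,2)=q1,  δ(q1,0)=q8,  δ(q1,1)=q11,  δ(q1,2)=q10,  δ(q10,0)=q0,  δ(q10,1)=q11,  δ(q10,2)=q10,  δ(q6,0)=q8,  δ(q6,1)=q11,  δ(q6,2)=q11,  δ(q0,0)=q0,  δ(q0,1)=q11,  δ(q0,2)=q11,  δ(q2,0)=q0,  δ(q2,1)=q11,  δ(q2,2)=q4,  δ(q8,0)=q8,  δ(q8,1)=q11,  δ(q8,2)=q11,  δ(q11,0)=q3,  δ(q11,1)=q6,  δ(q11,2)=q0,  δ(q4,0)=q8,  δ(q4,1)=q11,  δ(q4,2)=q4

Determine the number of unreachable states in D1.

1

No path from q11 leads to q9; the other 11 states are all reachable.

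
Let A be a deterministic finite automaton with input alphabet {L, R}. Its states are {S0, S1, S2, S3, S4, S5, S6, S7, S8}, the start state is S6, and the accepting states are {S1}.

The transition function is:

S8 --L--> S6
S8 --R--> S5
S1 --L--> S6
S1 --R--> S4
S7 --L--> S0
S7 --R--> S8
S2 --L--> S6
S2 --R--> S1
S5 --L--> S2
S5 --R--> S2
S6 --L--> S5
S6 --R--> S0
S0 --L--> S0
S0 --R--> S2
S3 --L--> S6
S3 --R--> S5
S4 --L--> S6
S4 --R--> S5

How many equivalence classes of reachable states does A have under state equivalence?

Reachable states from the start: {S0,S1,S2,S4,S5,S6}. Unreachable: {S3,S7,S8} — drop them.
Initial partition by acceptance: {S1} | {S0,S2,S4,S5,S6}.
On input R, block {S0,S2,S4,S5,S6} splits into {S0,S4,S5,S6} and {S2}.
Refine {S0,S4,S5,S6} on symbol L: members go to different blocks, giving {S0,S4,S6} and {S5}.
On input L, block {S0,S4,S6} splits into {S0,S4} and {S6}.
On input L, block {S0,S4} splits into {S0} and {S4}.
Stable partition: {S1} | {S0} | {S2} | {S5} | {S6} | {S4} — 6 equivalence classes.

6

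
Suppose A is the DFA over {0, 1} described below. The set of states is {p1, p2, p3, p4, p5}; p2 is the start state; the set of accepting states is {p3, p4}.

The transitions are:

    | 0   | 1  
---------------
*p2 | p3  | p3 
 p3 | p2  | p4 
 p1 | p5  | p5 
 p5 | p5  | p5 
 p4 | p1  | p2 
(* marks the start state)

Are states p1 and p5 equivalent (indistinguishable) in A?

Start with accepting vs non-accepting: {p3,p4} | {p1,p2,p5}.
Split {p3,p4} by δ(·,1) → {p3} and {p4}.
Split {p1,p2,p5} by δ(·,0) → {p1,p5} and {p2}.
The partition is now stable with 4 blocks: {p3} | {p1,p5} | {p4} | {p2}.
p1 and p5 lie in the same block of the stable partition, so they are equivalent — no string distinguishes them.

Yes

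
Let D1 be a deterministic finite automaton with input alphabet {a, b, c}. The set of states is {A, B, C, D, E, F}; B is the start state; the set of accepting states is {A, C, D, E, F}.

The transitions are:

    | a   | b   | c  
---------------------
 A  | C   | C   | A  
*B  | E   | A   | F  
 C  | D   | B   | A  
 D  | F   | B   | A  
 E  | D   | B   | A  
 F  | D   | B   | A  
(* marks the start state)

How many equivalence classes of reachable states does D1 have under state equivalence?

All states are reachable from the start state.
Start with accepting vs non-accepting: {A,C,D,E,F} | {B}.
Refine {A,C,D,E,F} on symbol b: members go to different blocks, giving {C,D,E,F} and {A}.
No further refinement is possible. Final partition (3 blocks): {C,D,E,F} | {B} | {A}.

3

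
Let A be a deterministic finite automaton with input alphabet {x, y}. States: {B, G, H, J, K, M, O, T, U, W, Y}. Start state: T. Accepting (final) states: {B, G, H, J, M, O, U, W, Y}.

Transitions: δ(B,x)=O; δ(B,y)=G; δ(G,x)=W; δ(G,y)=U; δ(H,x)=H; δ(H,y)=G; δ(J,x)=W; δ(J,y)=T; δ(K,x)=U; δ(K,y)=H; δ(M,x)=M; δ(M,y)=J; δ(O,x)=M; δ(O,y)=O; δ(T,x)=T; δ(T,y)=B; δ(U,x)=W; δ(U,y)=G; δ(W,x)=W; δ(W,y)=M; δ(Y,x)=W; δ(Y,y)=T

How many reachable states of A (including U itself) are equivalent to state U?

2

First remove the unreachable states {H,K,Y}; 8 states remain.
Start with accepting vs non-accepting: {B,G,J,M,O,U,W} | {T}.
Refine {B,G,J,M,O,U,W} on symbol y: members go to different blocks, giving {B,G,M,O,U,W} and {J}.
Refine {B,G,M,O,U,W} on symbol y: members go to different blocks, giving {B,G,O,U,W} and {M}.
On input x, block {B,G,O,U,W} splits into {B,G,U,W} and {O}.
Refine {B,G,U,W} on symbol x: members go to different blocks, giving {G,U,W} and {B}.
Split {G,U,W} by δ(·,y) → {G,U} and {W}.
No further refinement is possible. Final partition (7 blocks): {G,U} | {T} | {J} | {M} | {O} | {B} | {W}.
State U belongs to the block {G,U}, which has 2 states.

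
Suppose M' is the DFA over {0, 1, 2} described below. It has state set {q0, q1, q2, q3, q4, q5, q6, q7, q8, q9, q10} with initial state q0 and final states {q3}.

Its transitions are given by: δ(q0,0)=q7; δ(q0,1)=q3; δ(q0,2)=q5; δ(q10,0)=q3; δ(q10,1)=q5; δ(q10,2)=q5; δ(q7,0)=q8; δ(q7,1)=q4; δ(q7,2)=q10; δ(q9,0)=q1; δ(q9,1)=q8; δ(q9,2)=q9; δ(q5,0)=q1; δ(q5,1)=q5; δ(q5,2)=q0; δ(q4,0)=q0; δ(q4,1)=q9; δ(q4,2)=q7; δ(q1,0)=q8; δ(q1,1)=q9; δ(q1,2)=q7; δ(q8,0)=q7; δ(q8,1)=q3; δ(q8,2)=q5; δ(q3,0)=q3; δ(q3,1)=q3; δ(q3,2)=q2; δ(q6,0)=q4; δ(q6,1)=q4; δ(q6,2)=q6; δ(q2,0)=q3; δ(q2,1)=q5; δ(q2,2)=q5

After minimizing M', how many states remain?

7

States {q6} cannot be reached from the start state, so discard them.
Start with accepting vs non-accepting: {q3} | {q0,q1,q2,q4,q5,q7,q8,q9,q10}.
Split {q0,q1,q2,q4,q5,q7,q8,q9,q10} by δ(·,0) → {q0,q1,q4,q5,q7,q8,q9} and {q2,q10}.
Split {q0,q1,q4,q5,q7,q8,q9} by δ(·,1) → {q1,q4,q5,q7,q9} and {q0,q8}.
Split {q1,q4,q5,q7,q9} by δ(·,0) → {q1,q4,q7} and {q5,q9}.
Refine {q1,q4,q7} on symbol 1: members go to different blocks, giving {q1,q4} and {q7}.
Split {q5,q9} by δ(·,1) → {q5} and {q9}.
Stable partition: {q3} | {q1,q4} | {q2,q10} | {q0,q8} | {q5} | {q7} | {q9} — 7 equivalence classes.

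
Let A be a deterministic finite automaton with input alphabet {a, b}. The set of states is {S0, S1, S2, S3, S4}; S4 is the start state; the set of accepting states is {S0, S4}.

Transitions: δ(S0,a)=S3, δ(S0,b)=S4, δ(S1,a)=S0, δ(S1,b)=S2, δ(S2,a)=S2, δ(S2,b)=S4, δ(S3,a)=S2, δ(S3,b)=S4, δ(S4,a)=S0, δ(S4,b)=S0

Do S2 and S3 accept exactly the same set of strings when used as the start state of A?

First remove the unreachable states {S1}; 4 states remain.
Start with accepting vs non-accepting: {S0,S4} | {S2,S3}.
Refine {S0,S4} on symbol a: members go to different blocks, giving {S0} and {S4}.
The partition is now stable with 3 blocks: {S0} | {S2,S3} | {S4}.
S2 and S3 lie in the same block of the stable partition, so they are equivalent — no string distinguishes them.

Yes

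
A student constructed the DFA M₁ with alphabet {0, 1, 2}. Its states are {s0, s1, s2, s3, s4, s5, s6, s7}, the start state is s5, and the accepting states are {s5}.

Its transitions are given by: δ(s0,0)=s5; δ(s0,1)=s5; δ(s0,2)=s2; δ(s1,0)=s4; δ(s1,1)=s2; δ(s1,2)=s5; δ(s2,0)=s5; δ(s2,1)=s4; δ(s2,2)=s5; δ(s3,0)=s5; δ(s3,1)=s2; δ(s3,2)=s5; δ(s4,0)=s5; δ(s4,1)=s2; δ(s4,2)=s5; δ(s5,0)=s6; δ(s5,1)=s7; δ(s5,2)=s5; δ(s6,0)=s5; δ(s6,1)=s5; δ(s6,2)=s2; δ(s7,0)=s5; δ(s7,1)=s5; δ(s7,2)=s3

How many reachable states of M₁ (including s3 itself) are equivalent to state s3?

States {s0,s1} cannot be reached from the start state, so discard them.
Initial partition by acceptance: {s5} | {s2,s3,s4,s6,s7}.
Refine {s2,s3,s4,s6,s7} on symbol 1: members go to different blocks, giving {s2,s3,s4} and {s6,s7}.
No further refinement is possible. Final partition (3 blocks): {s5} | {s2,s3,s4} | {s6,s7}.
State s3 belongs to the block {s2,s3,s4}, which has 3 states.

3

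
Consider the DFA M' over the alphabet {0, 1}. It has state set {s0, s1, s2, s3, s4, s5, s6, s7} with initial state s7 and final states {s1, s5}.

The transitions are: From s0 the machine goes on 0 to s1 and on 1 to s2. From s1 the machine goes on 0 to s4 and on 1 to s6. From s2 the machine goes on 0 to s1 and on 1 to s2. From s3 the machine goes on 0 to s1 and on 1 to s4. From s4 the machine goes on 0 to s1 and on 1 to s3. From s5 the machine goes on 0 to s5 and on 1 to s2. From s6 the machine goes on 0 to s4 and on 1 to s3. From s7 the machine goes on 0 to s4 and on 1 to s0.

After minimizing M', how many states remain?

3

States {s5} cannot be reached from the start state, so discard them.
P0 = {s1} | {s0,s2,s3,s4,s6,s7}.
Refine {s0,s2,s3,s4,s6,s7} on symbol 0: members go to different blocks, giving {s0,s2,s3,s4} and {s6,s7}.
No further refinement is possible. Final partition (3 blocks): {s1} | {s0,s2,s3,s4} | {s6,s7}.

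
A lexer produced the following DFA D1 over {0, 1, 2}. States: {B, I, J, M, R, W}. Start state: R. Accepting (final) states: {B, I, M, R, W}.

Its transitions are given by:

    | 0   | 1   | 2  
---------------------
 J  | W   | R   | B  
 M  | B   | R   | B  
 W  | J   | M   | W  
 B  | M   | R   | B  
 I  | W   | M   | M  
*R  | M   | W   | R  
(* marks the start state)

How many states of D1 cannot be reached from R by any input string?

Starting at R and following transitions, the reachable set is {B, J, M, R, W}. That leaves I unreachable — 1 in total.

1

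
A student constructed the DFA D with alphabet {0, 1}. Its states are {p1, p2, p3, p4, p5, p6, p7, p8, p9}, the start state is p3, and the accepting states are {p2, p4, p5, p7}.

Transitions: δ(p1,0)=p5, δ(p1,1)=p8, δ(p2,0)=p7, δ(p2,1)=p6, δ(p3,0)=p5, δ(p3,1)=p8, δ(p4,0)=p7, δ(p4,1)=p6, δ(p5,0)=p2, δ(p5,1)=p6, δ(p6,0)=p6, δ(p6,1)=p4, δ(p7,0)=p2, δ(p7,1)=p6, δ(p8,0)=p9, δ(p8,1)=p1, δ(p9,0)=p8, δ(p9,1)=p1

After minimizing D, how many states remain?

All states are reachable from the start state.
Start with accepting vs non-accepting: {p2,p4,p5,p7} | {p1,p3,p6,p8,p9}.
Refine {p1,p3,p6,p8,p9} on symbol 0: members go to different blocks, giving {p6,p8,p9} and {p1,p3}.
On input 1, block {p6,p8,p9} splits into {p8,p9} and {p6}.
Stable partition: {p2,p4,p5,p7} | {p8,p9} | {p1,p3} | {p6} — 4 equivalence classes.

4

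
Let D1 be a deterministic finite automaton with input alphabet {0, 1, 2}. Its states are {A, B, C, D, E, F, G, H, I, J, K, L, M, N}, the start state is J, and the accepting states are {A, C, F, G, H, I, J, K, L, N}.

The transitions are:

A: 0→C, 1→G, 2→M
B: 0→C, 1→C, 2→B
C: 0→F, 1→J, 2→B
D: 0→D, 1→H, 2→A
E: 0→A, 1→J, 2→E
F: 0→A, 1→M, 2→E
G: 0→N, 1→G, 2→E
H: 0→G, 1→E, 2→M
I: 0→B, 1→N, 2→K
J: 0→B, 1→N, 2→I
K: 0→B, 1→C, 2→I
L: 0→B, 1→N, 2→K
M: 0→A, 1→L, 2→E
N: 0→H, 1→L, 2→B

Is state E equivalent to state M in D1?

Yes

States {D} cannot be reached from the start state, so discard them.
Initial partition by acceptance: {A,C,F,G,H,I,J,K,L,N} | {B,E,M}.
Refine {A,C,F,G,H,I,J,K,L,N} on symbol 0: members go to different blocks, giving {A,C,F,G,H,N} and {I,J,K,L}.
Refine {A,C,F,G,H,N} on symbol 1: members go to different blocks, giving {A,G} and {C,N} and {F,H}.
Split {B,E,M} by δ(·,0) → {E,M} and {B}.
No further refinement is possible. Final partition (6 blocks): {A,G} | {E,M} | {I,J,K,L} | {C,N} | {F,H} | {B}.
E and M lie in the same block of the stable partition, so they are equivalent — no string distinguishes them.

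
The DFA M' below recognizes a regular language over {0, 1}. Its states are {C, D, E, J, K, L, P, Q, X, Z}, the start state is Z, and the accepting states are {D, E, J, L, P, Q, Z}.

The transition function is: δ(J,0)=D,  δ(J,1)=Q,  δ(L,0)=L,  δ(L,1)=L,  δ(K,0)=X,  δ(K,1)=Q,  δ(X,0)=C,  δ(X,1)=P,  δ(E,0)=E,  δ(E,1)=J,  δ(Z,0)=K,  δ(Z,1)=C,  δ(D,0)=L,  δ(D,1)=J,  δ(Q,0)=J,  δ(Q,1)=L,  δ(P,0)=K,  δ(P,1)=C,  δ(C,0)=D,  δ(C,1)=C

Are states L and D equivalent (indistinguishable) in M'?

Yes

First remove the unreachable states {E}; 9 states remain.
P0 = {D,J,L,P,Q,Z} | {C,K,X}.
Split {D,J,L,P,Q,Z} by δ(·,0) → {D,J,L,Q} and {P,Z}.
Refine {C,K,X} on symbol 0: members go to different blocks, giving {K,X} and {C}.
On input 0, block {K,X} splits into {X} and {K}.
The partition is now stable with 5 blocks: {D,J,L,Q} | {X} | {P,Z} | {C} | {K}.
L and D lie in the same block of the stable partition, so they are equivalent — no string distinguishes them.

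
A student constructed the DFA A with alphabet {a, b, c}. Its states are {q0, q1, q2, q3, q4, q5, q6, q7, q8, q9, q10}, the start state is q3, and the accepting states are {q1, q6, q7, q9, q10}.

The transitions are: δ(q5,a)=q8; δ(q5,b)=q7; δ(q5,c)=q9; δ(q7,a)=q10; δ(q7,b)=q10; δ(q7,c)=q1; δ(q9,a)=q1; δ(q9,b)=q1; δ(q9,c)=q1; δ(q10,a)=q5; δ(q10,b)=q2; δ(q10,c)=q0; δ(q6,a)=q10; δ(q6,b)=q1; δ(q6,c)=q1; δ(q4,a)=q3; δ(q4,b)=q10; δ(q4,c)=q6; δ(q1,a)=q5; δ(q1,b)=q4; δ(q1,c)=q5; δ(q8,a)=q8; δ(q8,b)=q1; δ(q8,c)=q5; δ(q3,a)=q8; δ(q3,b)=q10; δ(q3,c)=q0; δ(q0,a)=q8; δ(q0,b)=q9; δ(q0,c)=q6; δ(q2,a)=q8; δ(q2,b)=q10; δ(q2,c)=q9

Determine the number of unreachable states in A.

Every one of the 11 states is reachable from q3.

0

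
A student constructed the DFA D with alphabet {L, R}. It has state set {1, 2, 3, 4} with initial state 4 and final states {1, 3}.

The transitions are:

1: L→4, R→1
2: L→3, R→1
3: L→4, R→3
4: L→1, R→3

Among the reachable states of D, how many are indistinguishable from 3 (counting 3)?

First remove the unreachable states {2}; 3 states remain.
P0 = {1,3} | {4}.
No further refinement is possible. Final partition (2 blocks): {1,3} | {4}.
State 3 belongs to the block {1,3}, which has 2 states.

2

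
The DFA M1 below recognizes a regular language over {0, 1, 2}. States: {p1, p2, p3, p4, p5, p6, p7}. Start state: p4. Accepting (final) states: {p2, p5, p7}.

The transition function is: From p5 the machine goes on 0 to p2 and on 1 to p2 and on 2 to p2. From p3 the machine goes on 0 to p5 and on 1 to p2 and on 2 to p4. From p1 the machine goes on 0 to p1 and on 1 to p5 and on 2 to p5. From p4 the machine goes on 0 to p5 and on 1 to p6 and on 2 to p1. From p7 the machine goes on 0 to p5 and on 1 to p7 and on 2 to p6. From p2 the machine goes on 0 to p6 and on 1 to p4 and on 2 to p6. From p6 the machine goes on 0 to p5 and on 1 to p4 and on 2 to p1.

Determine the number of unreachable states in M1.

No path from p4 leads to p3, p7; the other 5 states are all reachable.

2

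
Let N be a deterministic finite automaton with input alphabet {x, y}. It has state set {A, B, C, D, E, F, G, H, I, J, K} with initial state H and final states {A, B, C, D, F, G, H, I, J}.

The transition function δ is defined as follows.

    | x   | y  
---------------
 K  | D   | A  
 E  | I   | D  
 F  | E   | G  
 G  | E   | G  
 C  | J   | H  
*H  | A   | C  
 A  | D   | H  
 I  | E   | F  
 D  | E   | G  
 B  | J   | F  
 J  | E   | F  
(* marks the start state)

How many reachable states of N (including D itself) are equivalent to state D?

5

First remove the unreachable states {B,K}; 9 states remain.
Initial partition by acceptance: {A,C,D,F,G,H,I,J} | {E}.
Split {A,C,D,F,G,H,I,J} by δ(·,x) → {D,F,G,I,J} and {A,C,H}.
Split {A,C,H} by δ(·,x) → {A,C} and {H}.
No further refinement is possible. Final partition (4 blocks): {D,F,G,I,J} | {E} | {A,C} | {H}.
The equivalence class containing D is {D,F,G,I,J}, of size 5.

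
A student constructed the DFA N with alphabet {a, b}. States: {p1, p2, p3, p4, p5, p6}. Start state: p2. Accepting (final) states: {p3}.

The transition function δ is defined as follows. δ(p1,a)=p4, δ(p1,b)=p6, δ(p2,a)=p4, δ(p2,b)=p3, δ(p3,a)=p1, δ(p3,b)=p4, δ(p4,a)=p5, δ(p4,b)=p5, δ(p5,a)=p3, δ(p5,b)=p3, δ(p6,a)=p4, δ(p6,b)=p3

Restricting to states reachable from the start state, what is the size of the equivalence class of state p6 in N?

Initial partition by acceptance: {p3} | {p1,p2,p4,p5,p6}.
Refine {p1,p2,p4,p5,p6} on symbol a: members go to different blocks, giving {p1,p2,p4,p6} and {p5}.
Split {p1,p2,p4,p6} by δ(·,a) → {p1,p2,p6} and {p4}.
Refine {p1,p2,p6} on symbol b: members go to different blocks, giving {p2,p6} and {p1}.
The partition is now stable with 5 blocks: {p3} | {p2,p6} | {p5} | {p4} | {p1}.
State p6 belongs to the block {p2,p6}, which has 2 states.

2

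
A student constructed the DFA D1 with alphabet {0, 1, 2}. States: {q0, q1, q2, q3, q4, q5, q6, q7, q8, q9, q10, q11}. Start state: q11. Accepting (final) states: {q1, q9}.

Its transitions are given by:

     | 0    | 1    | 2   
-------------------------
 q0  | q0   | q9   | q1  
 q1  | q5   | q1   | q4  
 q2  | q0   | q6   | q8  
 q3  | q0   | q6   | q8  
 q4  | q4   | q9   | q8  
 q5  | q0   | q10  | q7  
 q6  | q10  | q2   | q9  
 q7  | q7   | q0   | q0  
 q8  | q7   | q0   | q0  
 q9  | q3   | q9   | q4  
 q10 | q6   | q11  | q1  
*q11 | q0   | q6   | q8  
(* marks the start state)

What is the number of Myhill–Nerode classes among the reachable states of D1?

6

Every state is reachable, so we keep all 12.
Start with accepting vs non-accepting: {q1,q9} | {q0,q2,q3,q4,q5,q6,q7,q8,q10,q11}.
On input 1, block {q0,q2,q3,q4,q5,q6,q7,q8,q10,q11} splits into {q2,q3,q5,q6,q7,q8,q10,q11} and {q0,q4}.
On input 0, block {q2,q3,q5,q6,q7,q8,q10,q11} splits into {q2,q3,q5,q11} and {q6,q7,q8,q10}.
On input 2, block {q0,q4} splits into {q0} and {q4}.
Refine {q6,q7,q8,q10} on symbol 1: members go to different blocks, giving {q6,q10} and {q7,q8}.
The partition is now stable with 6 blocks: {q1,q9} | {q2,q3,q5,q11} | {q0} | {q6,q10} | {q4} | {q7,q8}.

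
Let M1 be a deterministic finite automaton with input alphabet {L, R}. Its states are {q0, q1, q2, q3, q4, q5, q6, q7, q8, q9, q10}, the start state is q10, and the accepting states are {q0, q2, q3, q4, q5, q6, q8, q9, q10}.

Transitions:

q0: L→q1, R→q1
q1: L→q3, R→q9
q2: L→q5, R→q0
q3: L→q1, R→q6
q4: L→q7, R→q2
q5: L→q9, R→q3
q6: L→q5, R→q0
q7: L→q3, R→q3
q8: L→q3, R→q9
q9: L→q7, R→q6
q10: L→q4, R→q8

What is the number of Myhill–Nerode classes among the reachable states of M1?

Every state is reachable, so we keep all 11.
Start with accepting vs non-accepting: {q0,q2,q3,q4,q5,q6,q8,q9,q10} | {q1,q7}.
Split {q0,q2,q3,q4,q5,q6,q8,q9,q10} by δ(·,L) → {q2,q5,q6,q8,q10} and {q0,q3,q4,q9}.
On input L, block {q2,q5,q6,q8,q10} splits into {q5,q8,q10} and {q2,q6}.
On input R, block {q5,q8,q10} splits into {q5,q8} and {q10}.
Refine {q0,q3,q4,q9} on symbol R: members go to different blocks, giving {q3,q4,q9} and {q0}.
Stable partition: {q5,q8} | {q1,q7} | {q3,q4,q9} | {q2,q6} | {q10} | {q0} — 6 equivalence classes.

6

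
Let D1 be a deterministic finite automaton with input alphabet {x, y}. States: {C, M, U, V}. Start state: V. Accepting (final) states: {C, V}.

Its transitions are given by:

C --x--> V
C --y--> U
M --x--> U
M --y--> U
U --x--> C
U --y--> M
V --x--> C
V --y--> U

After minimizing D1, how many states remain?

3

All states are reachable from the start state.
P0 = {C,V} | {M,U}.
Split {M,U} by δ(·,x) → {U} and {M}.
Stable partition: {C,V} | {U} | {M} — 3 equivalence classes.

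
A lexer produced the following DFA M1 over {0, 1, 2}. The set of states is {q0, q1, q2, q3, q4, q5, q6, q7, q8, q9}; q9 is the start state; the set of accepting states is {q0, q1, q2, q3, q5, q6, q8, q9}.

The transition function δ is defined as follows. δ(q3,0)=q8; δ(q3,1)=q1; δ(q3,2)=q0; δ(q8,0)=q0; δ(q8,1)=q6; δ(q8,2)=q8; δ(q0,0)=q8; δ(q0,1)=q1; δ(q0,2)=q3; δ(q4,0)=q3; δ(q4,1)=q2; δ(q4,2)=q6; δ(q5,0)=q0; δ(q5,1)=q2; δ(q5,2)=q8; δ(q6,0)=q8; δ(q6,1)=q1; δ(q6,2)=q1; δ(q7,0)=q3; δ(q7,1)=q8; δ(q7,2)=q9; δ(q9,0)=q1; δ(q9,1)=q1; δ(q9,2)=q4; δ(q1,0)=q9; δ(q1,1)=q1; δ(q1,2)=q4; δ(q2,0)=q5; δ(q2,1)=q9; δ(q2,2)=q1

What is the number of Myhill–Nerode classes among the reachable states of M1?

Reachable states from the start: {q0,q1,q2,q3,q4,q5,q6,q8,q9}. Unreachable: {q7} — drop them.
Initial partition by acceptance: {q0,q1,q2,q3,q5,q6,q8,q9} | {q4}.
Refine {q0,q1,q2,q3,q5,q6,q8,q9} on symbol 2: members go to different blocks, giving {q0,q2,q3,q5,q6,q8} and {q1,q9}.
On input 1, block {q0,q2,q3,q5,q6,q8} splits into {q0,q2,q3,q6} and {q5,q8}.
Refine {q0,q2,q3,q6} on symbol 2: members go to different blocks, giving {q0,q3} and {q2,q6}.
The partition is now stable with 5 blocks: {q0,q3} | {q4} | {q1,q9} | {q5,q8} | {q2,q6}.

5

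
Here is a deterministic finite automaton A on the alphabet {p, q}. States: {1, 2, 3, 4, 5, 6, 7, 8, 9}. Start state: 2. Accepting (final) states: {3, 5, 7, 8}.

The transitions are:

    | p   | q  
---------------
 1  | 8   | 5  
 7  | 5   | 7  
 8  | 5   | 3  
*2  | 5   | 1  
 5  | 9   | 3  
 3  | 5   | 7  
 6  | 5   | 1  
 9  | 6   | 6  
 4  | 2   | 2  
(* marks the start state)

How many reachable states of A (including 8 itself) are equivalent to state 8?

Reachable states from the start: {1,2,3,5,6,7,8,9}. Unreachable: {4} — drop them.
Start with accepting vs non-accepting: {3,5,7,8} | {1,2,6,9}.
Refine {3,5,7,8} on symbol p: members go to different blocks, giving {3,7,8} and {5}.
Refine {1,2,6,9} on symbol p: members go to different blocks, giving {2,6} and {1} and {9}.
No further refinement is possible. Final partition (5 blocks): {3,7,8} | {2,6} | {5} | {1} | {9}.
State 8 belongs to the block {3,7,8}, which has 3 states.

3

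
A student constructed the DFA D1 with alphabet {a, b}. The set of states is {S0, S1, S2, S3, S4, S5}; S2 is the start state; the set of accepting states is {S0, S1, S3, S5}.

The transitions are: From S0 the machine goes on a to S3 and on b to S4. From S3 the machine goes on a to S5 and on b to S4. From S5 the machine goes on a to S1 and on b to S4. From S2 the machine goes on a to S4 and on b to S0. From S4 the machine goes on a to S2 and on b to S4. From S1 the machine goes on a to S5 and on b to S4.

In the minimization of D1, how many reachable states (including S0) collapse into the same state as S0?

P0 = {S0,S1,S3,S5} | {S2,S4}.
Refine {S2,S4} on symbol b: members go to different blocks, giving {S2} and {S4}.
The partition is now stable with 3 blocks: {S0,S1,S3,S5} | {S2} | {S4}.
State S0 belongs to the block {S0,S1,S3,S5}, which has 4 states.

4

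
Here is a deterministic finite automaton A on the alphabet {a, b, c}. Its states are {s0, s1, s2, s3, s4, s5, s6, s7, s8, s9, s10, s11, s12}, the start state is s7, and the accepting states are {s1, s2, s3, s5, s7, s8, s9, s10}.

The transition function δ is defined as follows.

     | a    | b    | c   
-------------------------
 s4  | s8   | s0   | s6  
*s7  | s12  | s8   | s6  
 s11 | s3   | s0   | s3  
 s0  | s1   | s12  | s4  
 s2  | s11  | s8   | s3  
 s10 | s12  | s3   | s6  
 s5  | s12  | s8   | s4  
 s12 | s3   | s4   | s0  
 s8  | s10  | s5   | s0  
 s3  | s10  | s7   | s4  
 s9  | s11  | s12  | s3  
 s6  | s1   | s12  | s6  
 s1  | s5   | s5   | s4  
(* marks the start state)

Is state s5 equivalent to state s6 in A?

First remove the unreachable states {s2,s9,s11}; 10 states remain.
Initial partition by acceptance: {s1,s3,s5,s7,s8,s10} | {s0,s4,s6,s12}.
Split {s1,s3,s5,s7,s8,s10} by δ(·,a) → {s1,s3,s8} and {s5,s7,s10}.
The partition is now stable with 3 blocks: {s1,s3,s8} | {s0,s4,s6,s12} | {s5,s7,s10}.
s5 and s6 end up in different blocks, so they are distinguishable. For instance, the string 'ε' is accepted from only s5.

No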